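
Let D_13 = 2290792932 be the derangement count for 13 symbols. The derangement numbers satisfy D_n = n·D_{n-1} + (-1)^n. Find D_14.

D_14 = 14·2290792932 + 1 = 32071101049.

32071101049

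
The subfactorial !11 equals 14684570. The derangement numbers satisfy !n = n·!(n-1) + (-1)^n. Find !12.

!12 = 12·14684570 + 1 = 176214841.

176214841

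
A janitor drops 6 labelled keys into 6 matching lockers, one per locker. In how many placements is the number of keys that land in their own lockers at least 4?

# with exactly i fixed is C(6,i)·!(6-i); sum over i=4..6:
  i=4: C(6,4)·!2 = 15·1 = 15
  i=5: C(6,5)·!1 = 6·0 = 0
  i=6: C(6,6)·!0 = 1·1 = 1
Total = 16.

16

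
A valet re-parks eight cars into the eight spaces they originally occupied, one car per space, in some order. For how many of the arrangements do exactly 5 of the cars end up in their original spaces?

112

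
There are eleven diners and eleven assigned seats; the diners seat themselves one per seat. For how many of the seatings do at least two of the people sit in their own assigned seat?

10547659

Sum C(11,i)·!(11-i) for i = 2..11:
  i=2: C(11,2)·!9 = 55·133496 = 7342280
  i=3: C(11,3)·!8 = 165·14833 = 2447445
  i=4: C(11,4)·!7 = 330·1854 = 611820
  i=5: C(11,5)·!6 = 462·265 = 122430
  i=6: C(11,6)·!5 = 462·44 = 20328
  i=7: C(11,7)·!4 = 330·9 = 2970
  i=8: C(11,8)·!3 = 165·2 = 330
  i=9: C(11,9)·!2 = 55·1 = 55
  i=10: C(11,10)·!1 = 11·0 = 0
  i=11: C(11,11)·!0 = 1·1 = 1
Total = 10547659.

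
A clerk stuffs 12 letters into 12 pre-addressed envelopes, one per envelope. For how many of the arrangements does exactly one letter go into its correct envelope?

Choose which one of the 12 is fixed: C(12,1) = 12.
The other 11 form a derangement: !11 = 14684570.
Total: 12 × 14684570 = 176214840.

176214840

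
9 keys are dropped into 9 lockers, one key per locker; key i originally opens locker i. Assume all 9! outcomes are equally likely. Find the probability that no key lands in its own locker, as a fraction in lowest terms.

16687/45360

Favorable outcomes: !9 = 133496.
Total outcomes: 9! = 362880.
Probability = 133496/362880 = 16687/45360.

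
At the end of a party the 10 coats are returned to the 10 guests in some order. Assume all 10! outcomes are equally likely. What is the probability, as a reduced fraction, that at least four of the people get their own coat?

Favorable outcomes: Σ_{i≥4} C(10,i)·!(10-i) = 210·265 + 252·44 + 210·9 + 120·2 + 45·1 + 10·0 + 1·1 = 68914.
Total outcomes: 10! = 3628800.
Probability = 68914/3628800 = 34457/1814400.

34457/1814400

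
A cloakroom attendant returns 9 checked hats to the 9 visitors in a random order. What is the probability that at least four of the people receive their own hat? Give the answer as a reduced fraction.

6883/362880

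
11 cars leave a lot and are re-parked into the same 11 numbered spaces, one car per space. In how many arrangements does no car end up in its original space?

14684570

Use !n = n·!(n-1) + (-1)^n.
!11 = 11·1334961 - 1 = 14684570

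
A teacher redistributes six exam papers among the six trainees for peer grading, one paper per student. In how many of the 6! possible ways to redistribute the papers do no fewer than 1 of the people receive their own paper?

455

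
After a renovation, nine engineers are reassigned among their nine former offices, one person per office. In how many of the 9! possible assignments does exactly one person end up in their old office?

133497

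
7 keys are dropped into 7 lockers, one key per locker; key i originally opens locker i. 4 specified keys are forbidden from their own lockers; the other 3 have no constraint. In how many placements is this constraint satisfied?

2790

Let A_j be the event that the j-th constrained one is fixed. By inclusion-exclusion over the 4 events:
Σ_{j=0}^{4} (-1)^j C(4,j)(7-j)!
= C(4,0)·7! - C(4,1)·6! + C(4,2)·5! - C(4,3)·4! + C(4,4)·3!
= 5040 - 2880 + 720 - 96 + 6
= 2790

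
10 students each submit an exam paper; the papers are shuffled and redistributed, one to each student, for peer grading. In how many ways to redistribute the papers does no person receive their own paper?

1334961

Use !n = (n-1)(!(n-1) + !(n-2)).
!10 = 9·(133496 + 14833) = 9·148329 = 1334961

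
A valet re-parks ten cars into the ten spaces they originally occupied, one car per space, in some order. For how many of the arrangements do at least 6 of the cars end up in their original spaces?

2176

# with exactly i fixed is C(10,i)·!(10-i); sum over i=6..10:
  i=6: C(10,6)·!4 = 210·9 = 1890
  i=7: C(10,7)·!3 = 120·2 = 240
  i=8: C(10,8)·!2 = 45·1 = 45
  i=9: C(10,9)·!1 = 10·0 = 0
  i=10: C(10,10)·!0 = 1·1 = 1
Total = 2176.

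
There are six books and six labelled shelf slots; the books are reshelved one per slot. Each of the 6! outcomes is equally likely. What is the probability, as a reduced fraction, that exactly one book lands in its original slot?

Favorable outcomes: C(6,1)·!5 = 6·44 = 264.
Total outcomes: 6! = 720.
Probability = 264/720 = 11/30.

11/30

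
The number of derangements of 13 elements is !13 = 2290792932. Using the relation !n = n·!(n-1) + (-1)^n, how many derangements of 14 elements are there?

!14 = 14·2290792932 + 1 = 32071101049.

32071101049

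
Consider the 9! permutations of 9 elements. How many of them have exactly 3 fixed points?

22260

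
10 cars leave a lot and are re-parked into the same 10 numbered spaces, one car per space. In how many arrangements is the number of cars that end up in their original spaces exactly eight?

Pick the 8 fixed positions: C(10,8) = 45 ways.
The other 2 form a derangement: !2 = 1.
Total: 45 × 1 = 45.

45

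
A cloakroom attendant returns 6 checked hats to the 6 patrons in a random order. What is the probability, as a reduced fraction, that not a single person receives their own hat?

Favorable outcomes: !6 = 265.
Total outcomes: 6! = 720.
Probability = 265/720 = 53/144.

53/144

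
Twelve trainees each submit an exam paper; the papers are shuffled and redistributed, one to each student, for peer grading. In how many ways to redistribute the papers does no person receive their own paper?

Recurrence: !12 = 11·(!11 + !10).
!12 = 11·(14684570 + 1334961) = 11·16019531 = 176214841

176214841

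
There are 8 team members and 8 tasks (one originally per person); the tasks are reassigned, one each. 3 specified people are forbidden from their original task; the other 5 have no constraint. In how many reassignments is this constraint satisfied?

27240

Let A_j be the event that the j-th constrained one is fixed. By inclusion-exclusion over the 3 events:
Σ_{j=0}^{3} (-1)^j C(3,j)(8-j)!
= C(3,0)·8! - C(3,1)·7! + C(3,2)·6! - C(3,3)·5!
= 40320 - 15120 + 2160 - 120
= 27240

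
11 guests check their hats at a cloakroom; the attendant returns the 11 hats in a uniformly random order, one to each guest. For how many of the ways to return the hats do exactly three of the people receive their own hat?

Choose which 3 of the 11 are fixed: C(11,3) = 165.
The other 8 form a derangement: !8 = 14833.
Total: 165 × 14833 = 2447445.

2447445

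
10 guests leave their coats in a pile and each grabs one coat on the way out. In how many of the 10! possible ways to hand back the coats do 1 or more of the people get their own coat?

Sum C(10,i)·!(10-i) for i = 1..10:
  i=1: C(10,1)·!9 = 10·133496 = 1334960
  i=2: C(10,2)·!8 = 45·14833 = 667485
  i=3: C(10,3)·!7 = 120·1854 = 222480
  i=4: C(10,4)·!6 = 210·265 = 55650
  i=5: C(10,5)·!5 = 252·44 = 11088
  i=6: C(10,6)·!4 = 210·9 = 1890
  i=7: C(10,7)·!3 = 120·2 = 240
  i=8: C(10,8)·!2 = 45·1 = 45
  i=9: C(10,9)·!1 = 10·0 = 0
  i=10: C(10,10)·!0 = 1·1 = 1
Total = 2293839.

2293839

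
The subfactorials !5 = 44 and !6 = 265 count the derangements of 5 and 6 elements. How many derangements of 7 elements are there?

1854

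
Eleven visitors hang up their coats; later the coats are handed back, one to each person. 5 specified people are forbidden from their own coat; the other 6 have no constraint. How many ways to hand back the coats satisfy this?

25022880

Inclusion-exclusion on the 5 forbidden self-matches:
Σ_{j=0}^{5} (-1)^j C(5,j)(11-j)!
= C(5,0)·11! - C(5,1)·10! + C(5,2)·9! - C(5,3)·8! + C(5,4)·7! - C(5,5)·6!
= 39916800 - 18144000 + 3628800 - 403200 + 25200 - 720
= 25022880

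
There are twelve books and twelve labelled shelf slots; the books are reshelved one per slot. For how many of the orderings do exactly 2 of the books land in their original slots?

88107426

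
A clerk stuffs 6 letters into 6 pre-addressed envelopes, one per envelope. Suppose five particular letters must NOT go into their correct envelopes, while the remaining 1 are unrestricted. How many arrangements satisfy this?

309

Inclusion-exclusion on the 5 forbidden self-matches:
Σ_{j=0}^{5} (-1)^j C(5,j)(6-j)!
= C(5,0)·6! - C(5,1)·5! + C(5,2)·4! - C(5,3)·3! + C(5,4)·2! - C(5,5)·1!
= 720 - 600 + 240 - 60 + 10 - 1
= 309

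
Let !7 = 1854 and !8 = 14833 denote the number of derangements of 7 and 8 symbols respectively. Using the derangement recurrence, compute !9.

133496

!9 = (9-1)·(!8 + !7) = 8·(14833 + 1854) = 8·16687 = 133496.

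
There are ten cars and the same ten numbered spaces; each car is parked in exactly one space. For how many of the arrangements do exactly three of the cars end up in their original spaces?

Pick the 3 fixed positions: C(10,3) = 120 ways.
The other 7 form a derangement: !7 = 1854.
Total: 120 × 1854 = 222480.

222480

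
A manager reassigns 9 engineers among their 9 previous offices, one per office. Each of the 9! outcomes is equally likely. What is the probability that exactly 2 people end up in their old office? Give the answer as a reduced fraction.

103/560

Favorable outcomes: C(9,2)·!7 = 36·1854 = 66744.
Total outcomes: 9! = 362880.
Probability = 66744/362880 = 103/560.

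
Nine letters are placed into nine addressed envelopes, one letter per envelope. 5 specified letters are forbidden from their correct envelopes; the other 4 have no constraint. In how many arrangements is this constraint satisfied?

205056

Let A_j be the event that the j-th constrained one is fixed. By inclusion-exclusion over the 5 events:
Σ_{j=0}^{5} (-1)^j C(5,j)(9-j)!
= C(5,0)·9! - C(5,1)·8! + C(5,2)·7! - C(5,3)·6! + C(5,4)·5! - C(5,5)·4!
= 362880 - 201600 + 50400 - 7200 + 600 - 24
= 205056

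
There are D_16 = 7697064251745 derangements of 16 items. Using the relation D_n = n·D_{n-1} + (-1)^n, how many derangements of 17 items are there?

130850092279664

D_17 = 17·7697064251745 - 1 = 130850092279664.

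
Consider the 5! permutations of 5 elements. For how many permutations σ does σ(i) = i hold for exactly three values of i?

10

Pick the 3 fixed positions: C(5,3) = 10 ways.
The remaining 2 must be deranged: !2 = 1.
Total: 10 × 1 = 10.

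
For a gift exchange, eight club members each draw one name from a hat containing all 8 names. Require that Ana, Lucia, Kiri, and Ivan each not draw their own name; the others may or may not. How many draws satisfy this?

24024

Let A_j be the event that the j-th constrained one is fixed. By inclusion-exclusion over the 4 events:
Σ_{j=0}^{4} (-1)^j C(4,j)(8-j)!
= C(4,0)·8! - C(4,1)·7! + C(4,2)·6! - C(4,3)·5! + C(4,4)·4!
= 40320 - 20160 + 4320 - 480 + 24
= 24024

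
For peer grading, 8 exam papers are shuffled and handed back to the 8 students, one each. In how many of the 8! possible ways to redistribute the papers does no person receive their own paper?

By inclusion-exclusion, !8 = Σ (-1)^k · 8!/k! for k=0..8
= 8! - 8!/1! + 8!/2! - 8!/3! + 8!/4! - 8!/5! + 8!/6! - 8!/7! + 8!/8!
= 40320 - 40320 + 20160 - 6720 + 1680 - 336 + 56 - 8 + 1
= 14833

14833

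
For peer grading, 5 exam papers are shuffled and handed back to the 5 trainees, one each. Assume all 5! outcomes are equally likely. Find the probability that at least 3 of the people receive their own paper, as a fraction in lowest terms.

11/120

Favorable outcomes: Σ_{i≥3} C(5,i)·!(5-i) = 10·1 + 5·0 + 1·1 = 11.
Total outcomes: 5! = 120.
Probability = 11/120 = 11/120.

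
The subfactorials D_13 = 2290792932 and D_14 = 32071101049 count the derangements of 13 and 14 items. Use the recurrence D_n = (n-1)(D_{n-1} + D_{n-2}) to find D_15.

481066515734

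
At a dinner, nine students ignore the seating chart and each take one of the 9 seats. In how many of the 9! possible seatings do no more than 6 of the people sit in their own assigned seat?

# with exactly i fixed is C(9,i)·!(9-i); sum over i=0..6:
  i=0: C(9,0)·!9 = 1·133496 = 133496
  i=1: C(9,1)·!8 = 9·14833 = 133497
  i=2: C(9,2)·!7 = 36·1854 = 66744
  i=3: C(9,3)·!6 = 84·265 = 22260
  i=4: C(9,4)·!5 = 126·44 = 5544
  i=5: C(9,5)·!4 = 126·9 = 1134
  i=6: C(9,6)·!3 = 84·2 = 168
Total = 362843.

362843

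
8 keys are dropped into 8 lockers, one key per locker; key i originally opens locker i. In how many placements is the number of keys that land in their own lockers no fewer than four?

# with exactly i fixed is C(8,i)·!(8-i); sum over i=4..8:
  i=4: C(8,4)·!4 = 70·9 = 630
  i=5: C(8,5)·!3 = 56·2 = 112
  i=6: C(8,6)·!2 = 28·1 = 28
  i=7: C(8,7)·!1 = 8·0 = 0
  i=8: C(8,8)·!0 = 1·1 = 1
Total = 771.

771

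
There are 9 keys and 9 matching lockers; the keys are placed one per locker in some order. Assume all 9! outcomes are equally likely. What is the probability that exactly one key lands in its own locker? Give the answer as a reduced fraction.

Favorable outcomes: C(9,1)·!8 = 9·14833 = 133497.
Total outcomes: 9! = 362880.
Probability = 133497/362880 = 2119/5760.

2119/5760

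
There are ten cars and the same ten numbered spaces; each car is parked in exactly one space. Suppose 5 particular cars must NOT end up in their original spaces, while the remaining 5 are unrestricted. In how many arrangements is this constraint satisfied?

Inclusion-exclusion on the 5 forbidden self-matches:
Σ_{j=0}^{5} (-1)^j C(5,j)(10-j)!
= C(5,0)·10! - C(5,1)·9! + C(5,2)·8! - C(5,3)·7! + C(5,4)·6! - C(5,5)·5!
= 3628800 - 1814400 + 403200 - 50400 + 3600 - 120
= 2170680

2170680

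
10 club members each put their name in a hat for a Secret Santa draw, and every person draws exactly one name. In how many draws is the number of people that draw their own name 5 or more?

13264

# with exactly i fixed is C(10,i)·!(10-i); sum over i=5..10:
  i=5: C(10,5)·!5 = 252·44 = 11088
  i=6: C(10,6)·!4 = 210·9 = 1890
  i=7: C(10,7)·!3 = 120·2 = 240
  i=8: C(10,8)·!2 = 45·1 = 45
  i=9: C(10,9)·!1 = 10·0 = 0
  i=10: C(10,10)·!0 = 1·1 = 1
Total = 13264.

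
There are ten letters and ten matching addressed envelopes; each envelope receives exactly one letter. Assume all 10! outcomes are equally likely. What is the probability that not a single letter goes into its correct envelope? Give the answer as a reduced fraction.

Favorable outcomes: !10 = 1334961.
Total outcomes: 10! = 3628800.
Probability = 1334961/3628800 = 16481/44800.

16481/44800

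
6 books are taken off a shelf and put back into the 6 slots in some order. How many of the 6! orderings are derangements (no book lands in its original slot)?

265

!6 = 6! · Σ_{k=0}^{6} (-1)^k/k!
= 6! - 6!/1! + 6!/2! - 6!/3! + 6!/4! - 6!/5! + 6!/6!
= 720 - 720 + 360 - 120 + 30 - 6 + 1
= 265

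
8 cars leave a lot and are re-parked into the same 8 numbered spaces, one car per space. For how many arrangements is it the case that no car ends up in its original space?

Use !n = n·!(n-1) + (-1)^n.
!8 = 8·1854 + 1 = 14833

14833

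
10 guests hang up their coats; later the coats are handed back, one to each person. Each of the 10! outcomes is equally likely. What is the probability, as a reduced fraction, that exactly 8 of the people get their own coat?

Favorable outcomes: C(10,8)·!2 = 45·1 = 45.
Total outcomes: 10! = 3628800.
Probability = 45/3628800 = 1/80640.

1/80640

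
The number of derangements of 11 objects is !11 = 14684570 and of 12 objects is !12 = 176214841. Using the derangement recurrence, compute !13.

!13 = (13-1)·(!12 + !11) = 12·(176214841 + 14684570) = 12·190899411 = 2290792932.

2290792932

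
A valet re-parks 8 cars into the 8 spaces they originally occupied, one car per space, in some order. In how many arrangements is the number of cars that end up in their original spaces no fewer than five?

Sum C(8,i)·!(8-i) for i = 5..8:
  i=5: C(8,5)·!3 = 56·2 = 112
  i=6: C(8,6)·!2 = 28·1 = 28
  i=7: C(8,7)·!1 = 8·0 = 0
  i=8: C(8,8)·!0 = 1·1 = 1
Total = 141.

141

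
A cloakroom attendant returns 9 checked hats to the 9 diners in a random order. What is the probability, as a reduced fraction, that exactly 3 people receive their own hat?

Favorable outcomes: C(9,3)·!6 = 84·265 = 22260.
Total outcomes: 9! = 362880.
Probability = 22260/362880 = 53/864.

53/864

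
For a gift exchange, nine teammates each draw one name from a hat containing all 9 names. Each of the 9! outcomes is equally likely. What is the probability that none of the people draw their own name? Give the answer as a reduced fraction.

16687/45360

Favorable outcomes: !9 = 133496.
Total outcomes: 9! = 362880.
Probability = 133496/362880 = 16687/45360.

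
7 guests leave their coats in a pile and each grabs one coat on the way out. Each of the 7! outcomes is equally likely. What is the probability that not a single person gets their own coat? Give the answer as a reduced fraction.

103/280

Favorable outcomes: !7 = 1854.
Total outcomes: 7! = 5040.
Probability = 1854/5040 = 103/280.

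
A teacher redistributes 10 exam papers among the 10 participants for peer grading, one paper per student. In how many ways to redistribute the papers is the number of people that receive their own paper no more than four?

# with exactly i fixed is C(10,i)·!(10-i); sum over i=0..4:
  i=0: C(10,0)·!10 = 1·1334961 = 1334961
  i=1: C(10,1)·!9 = 10·133496 = 1334960
  i=2: C(10,2)·!8 = 45·14833 = 667485
  i=3: C(10,3)·!7 = 120·1854 = 222480
  i=4: C(10,4)·!6 = 210·265 = 55650
Total = 3615536.

3615536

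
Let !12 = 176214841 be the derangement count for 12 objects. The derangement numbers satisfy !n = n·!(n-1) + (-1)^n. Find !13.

!13 = 13·176214841 - 1 = 2290792932.

2290792932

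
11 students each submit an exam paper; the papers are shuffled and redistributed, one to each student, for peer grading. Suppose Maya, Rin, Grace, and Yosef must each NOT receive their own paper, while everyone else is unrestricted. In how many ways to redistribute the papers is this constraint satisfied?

27422640

Inclusion-exclusion on the 4 forbidden self-matches:
Σ_{j=0}^{4} (-1)^j C(4,j)(11-j)!
= C(4,0)·11! - C(4,1)·10! + C(4,2)·9! - C(4,3)·8! + C(4,4)·7!
= 39916800 - 14515200 + 2177280 - 161280 + 5040
= 27422640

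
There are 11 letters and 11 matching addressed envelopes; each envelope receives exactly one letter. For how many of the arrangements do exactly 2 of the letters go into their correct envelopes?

7342280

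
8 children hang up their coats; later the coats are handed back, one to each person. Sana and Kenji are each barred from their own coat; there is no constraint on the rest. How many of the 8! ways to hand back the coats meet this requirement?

30960

Inclusion-exclusion on the 2 forbidden self-matches:
Σ_{j=0}^{2} (-1)^j C(2,j)(8-j)!
= C(2,0)·8! - C(2,1)·7! + C(2,2)·6!
= 40320 - 10080 + 720
= 30960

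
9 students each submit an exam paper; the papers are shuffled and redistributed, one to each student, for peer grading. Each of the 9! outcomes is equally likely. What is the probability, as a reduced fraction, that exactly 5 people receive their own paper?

1/320

Favorable outcomes: C(9,5)·!4 = 126·9 = 1134.
Total outcomes: 9! = 362880.
Probability = 1134/362880 = 1/320.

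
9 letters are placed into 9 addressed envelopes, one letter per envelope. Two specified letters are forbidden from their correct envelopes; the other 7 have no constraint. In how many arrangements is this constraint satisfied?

Inclusion-exclusion on the 2 forbidden self-matches:
Σ_{j=0}^{2} (-1)^j C(2,j)(9-j)!
= C(2,0)·9! - C(2,1)·8! + C(2,2)·7!
= 362880 - 80640 + 5040
= 287280

287280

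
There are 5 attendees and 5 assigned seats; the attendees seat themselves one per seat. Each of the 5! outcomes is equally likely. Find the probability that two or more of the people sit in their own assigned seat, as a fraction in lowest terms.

31/120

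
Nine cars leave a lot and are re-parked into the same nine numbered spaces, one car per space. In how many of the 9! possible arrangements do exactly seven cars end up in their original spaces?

Choose which 7 of the 9 are fixed: C(9,7) = 36.
The remaining 2 must be deranged: !2 = 1.
Total: 36 × 1 = 36.

36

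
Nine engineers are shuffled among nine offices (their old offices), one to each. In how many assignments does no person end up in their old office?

133496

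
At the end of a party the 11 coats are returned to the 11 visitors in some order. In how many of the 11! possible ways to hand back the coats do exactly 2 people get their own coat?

7342280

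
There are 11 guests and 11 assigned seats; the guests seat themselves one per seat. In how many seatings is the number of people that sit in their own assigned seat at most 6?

# with exactly i fixed is C(11,i)·!(11-i); sum over i=0..6:
  i=0: C(11,0)·!11 = 1·14684570 = 14684570
  i=1: C(11,1)·!10 = 11·1334961 = 14684571
  i=2: C(11,2)·!9 = 55·133496 = 7342280
  i=3: C(11,3)·!8 = 165·14833 = 2447445
  i=4: C(11,4)·!7 = 330·1854 = 611820
  i=5: C(11,5)·!6 = 462·265 = 122430
  i=6: C(11,6)·!5 = 462·44 = 20328
Total = 39913444.

39913444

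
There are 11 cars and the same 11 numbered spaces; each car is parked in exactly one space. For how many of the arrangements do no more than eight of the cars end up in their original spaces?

39916744

# with exactly i fixed is C(11,i)·!(11-i); sum over i=0..8:
  i=0: C(11,0)·!11 = 1·14684570 = 14684570
  i=1: C(11,1)·!10 = 11·1334961 = 14684571
  i=2: C(11,2)·!9 = 55·133496 = 7342280
  i=3: C(11,3)·!8 = 165·14833 = 2447445
  i=4: C(11,4)·!7 = 330·1854 = 611820
  i=5: C(11,5)·!6 = 462·265 = 122430
  i=6: C(11,6)·!5 = 462·44 = 20328
  i=7: C(11,7)·!4 = 330·9 = 2970
  i=8: C(11,8)·!3 = 165·2 = 330
Total = 39916744.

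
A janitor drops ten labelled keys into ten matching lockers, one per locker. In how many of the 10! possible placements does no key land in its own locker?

By inclusion-exclusion, !10 = Σ (-1)^k · 10!/k! for k=0..10
= 10! - 10!/1! + 10!/2! - 10!/3! + 10!/4! - 10!/5! + 10!/6! - 10!/7! + 10!/8! - 10!/9! + 10!/10!
= 3628800 - 3628800 + 1814400 - 604800 + 151200 - 30240 + 5040 - 720 + 90 - 10 + 1
= 1334961

1334961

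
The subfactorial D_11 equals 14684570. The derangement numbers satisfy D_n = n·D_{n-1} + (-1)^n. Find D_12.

D_12 = 12·14684570 + 1 = 176214841.

176214841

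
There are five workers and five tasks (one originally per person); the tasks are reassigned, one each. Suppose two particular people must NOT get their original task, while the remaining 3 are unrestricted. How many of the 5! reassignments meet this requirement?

78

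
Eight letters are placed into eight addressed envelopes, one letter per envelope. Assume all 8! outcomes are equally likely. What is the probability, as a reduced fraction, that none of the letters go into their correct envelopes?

Favorable outcomes: !8 = 14833.
Total outcomes: 8! = 40320.
Probability = 14833/40320 = 2119/5760.

2119/5760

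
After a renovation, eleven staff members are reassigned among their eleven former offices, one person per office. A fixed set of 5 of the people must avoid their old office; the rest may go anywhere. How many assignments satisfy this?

25022880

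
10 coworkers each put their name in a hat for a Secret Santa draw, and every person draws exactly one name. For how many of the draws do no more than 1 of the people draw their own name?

2669921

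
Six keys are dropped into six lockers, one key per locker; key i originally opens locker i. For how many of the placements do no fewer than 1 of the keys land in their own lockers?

455

Sum C(6,i)·!(6-i) for i = 1..6:
  i=1: C(6,1)·!5 = 6·44 = 264
  i=2: C(6,2)·!4 = 15·9 = 135
  i=3: C(6,3)·!3 = 20·2 = 40
  i=4: C(6,4)·!2 = 15·1 = 15
  i=5: C(6,5)·!1 = 6·0 = 0
  i=6: C(6,6)·!0 = 1·1 = 1
Total = 455.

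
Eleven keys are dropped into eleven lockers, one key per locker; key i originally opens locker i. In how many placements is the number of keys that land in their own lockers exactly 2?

Choose which 2 of the 11 are fixed: C(11,2) = 55.
The other 9 form a derangement: !9 = 133496.
Total: 55 × 133496 = 7342280.

7342280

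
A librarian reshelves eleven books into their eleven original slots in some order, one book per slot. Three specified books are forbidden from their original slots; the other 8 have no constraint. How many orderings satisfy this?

Let A_j be the event that the j-th constrained one is fixed. By inclusion-exclusion over the 3 events:
Σ_{j=0}^{3} (-1)^j C(3,j)(11-j)!
= C(3,0)·11! - C(3,1)·10! + C(3,2)·9! - C(3,3)·8!
= 39916800 - 10886400 + 1088640 - 40320
= 30078720

30078720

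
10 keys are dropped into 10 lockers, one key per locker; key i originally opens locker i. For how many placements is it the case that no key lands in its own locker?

1334961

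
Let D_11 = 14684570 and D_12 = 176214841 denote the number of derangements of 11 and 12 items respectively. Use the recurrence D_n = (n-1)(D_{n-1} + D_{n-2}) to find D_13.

2290792932

D_13 = (13-1)·(D_12 + D_11) = 12·(176214841 + 14684570) = 12·190899411 = 2290792932.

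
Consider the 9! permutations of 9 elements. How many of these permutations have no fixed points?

133496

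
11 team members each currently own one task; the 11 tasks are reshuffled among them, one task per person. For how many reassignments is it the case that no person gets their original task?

14684570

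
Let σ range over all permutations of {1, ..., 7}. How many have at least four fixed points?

92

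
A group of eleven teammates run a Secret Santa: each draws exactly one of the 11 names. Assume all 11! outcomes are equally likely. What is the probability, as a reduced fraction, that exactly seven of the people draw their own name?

Favorable outcomes: C(11,7)·!4 = 330·9 = 2970.
Total outcomes: 11! = 39916800.
Probability = 2970/39916800 = 1/13440.

1/13440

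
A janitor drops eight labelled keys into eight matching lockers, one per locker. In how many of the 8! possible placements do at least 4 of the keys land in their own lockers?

771

# with exactly i fixed is C(8,i)·!(8-i); sum over i=4..8:
  i=4: C(8,4)·!4 = 70·9 = 630
  i=5: C(8,5)·!3 = 56·2 = 112
  i=6: C(8,6)·!2 = 28·1 = 28
  i=7: C(8,7)·!1 = 8·0 = 0
  i=8: C(8,8)·!0 = 1·1 = 1
Total = 771.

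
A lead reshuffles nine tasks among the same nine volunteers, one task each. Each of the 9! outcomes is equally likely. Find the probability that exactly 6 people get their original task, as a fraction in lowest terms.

1/2160

Favorable outcomes: C(9,6)·!3 = 84·2 = 168.
Total outcomes: 9! = 362880.
Probability = 168/362880 = 1/2160.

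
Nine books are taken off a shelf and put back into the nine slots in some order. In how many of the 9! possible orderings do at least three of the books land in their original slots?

29143

Sum C(9,i)·!(9-i) for i = 3..9:
  i=3: C(9,3)·!6 = 84·265 = 22260
  i=4: C(9,4)·!5 = 126·44 = 5544
  i=5: C(9,5)·!4 = 126·9 = 1134
  i=6: C(9,6)·!3 = 84·2 = 168
  i=7: C(9,7)·!2 = 36·1 = 36
  i=8: C(9,8)·!1 = 9·0 = 0
  i=9: C(9,9)·!0 = 1·1 = 1
Total = 29143.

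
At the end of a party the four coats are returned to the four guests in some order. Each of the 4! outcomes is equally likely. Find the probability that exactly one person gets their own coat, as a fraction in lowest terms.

1/3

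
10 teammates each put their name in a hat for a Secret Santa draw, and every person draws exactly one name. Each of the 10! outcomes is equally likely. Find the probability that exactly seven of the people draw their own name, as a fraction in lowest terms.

1/15120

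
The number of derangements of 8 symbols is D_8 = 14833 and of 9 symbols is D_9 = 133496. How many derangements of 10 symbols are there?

1334961

D_10 = (10-1)·(D_9 + D_8) = 9·(133496 + 14833) = 9·148329 = 1334961.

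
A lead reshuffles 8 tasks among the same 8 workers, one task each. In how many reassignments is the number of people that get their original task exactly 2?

7420

Pick the 2 fixed positions: C(8,2) = 28 ways.
The other 6 form a derangement: !6 = 265.
Total: 28 × 265 = 7420.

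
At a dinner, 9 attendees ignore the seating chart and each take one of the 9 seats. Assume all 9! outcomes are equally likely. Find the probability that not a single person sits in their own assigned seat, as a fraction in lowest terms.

Favorable outcomes: !9 = 133496.
Total outcomes: 9! = 362880.
Probability = 133496/362880 = 16687/45360.

16687/45360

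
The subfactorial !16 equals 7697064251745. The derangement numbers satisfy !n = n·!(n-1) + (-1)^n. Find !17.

130850092279664

!17 = 17·7697064251745 - 1 = 130850092279664.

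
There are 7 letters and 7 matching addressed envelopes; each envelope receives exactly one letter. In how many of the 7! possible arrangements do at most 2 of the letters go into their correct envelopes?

# with exactly i fixed is C(7,i)·!(7-i); sum over i=0..2:
  i=0: C(7,0)·!7 = 1·1854 = 1854
  i=1: C(7,1)·!6 = 7·265 = 1855
  i=2: C(7,2)·!5 = 21·44 = 924
Total = 4633.

4633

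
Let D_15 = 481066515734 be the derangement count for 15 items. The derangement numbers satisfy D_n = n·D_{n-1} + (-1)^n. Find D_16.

D_16 = 16·481066515734 + 1 = 7697064251745.

7697064251745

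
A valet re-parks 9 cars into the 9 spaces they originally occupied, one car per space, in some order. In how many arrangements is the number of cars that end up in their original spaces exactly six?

168

Choose which 6 of the 9 are fixed: C(9,6) = 84.
The other 3 form a derangement: !3 = 2.
Total: 84 × 2 = 168.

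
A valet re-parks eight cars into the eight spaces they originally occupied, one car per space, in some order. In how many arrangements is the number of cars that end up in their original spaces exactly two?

Pick the 2 fixed positions: C(8,2) = 28 ways.
The remaining 6 must be deranged: !6 = 265.
Total: 28 × 265 = 7420.

7420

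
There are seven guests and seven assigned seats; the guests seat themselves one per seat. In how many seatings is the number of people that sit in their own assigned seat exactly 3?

Choose which 3 of the 7 are fixed: C(7,3) = 35.
The remaining 4 must be deranged: !4 = 9.
Total: 35 × 9 = 315.

315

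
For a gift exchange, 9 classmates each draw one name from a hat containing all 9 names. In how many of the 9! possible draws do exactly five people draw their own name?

Pick the 5 fixed positions: C(9,5) = 126 ways.
The other 4 form a derangement: !4 = 9.
Total: 126 × 9 = 1134.

1134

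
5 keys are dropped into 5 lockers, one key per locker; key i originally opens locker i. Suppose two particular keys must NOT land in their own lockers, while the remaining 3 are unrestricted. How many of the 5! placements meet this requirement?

Let A_j be the event that the j-th constrained one is fixed. By inclusion-exclusion over the 2 events:
Σ_{j=0}^{2} (-1)^j C(2,j)(5-j)!
= C(2,0)·5! - C(2,1)·4! + C(2,2)·3!
= 120 - 48 + 6
= 78

78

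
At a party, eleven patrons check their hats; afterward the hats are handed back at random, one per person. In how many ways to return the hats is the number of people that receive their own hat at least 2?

10547659

Sum C(11,i)·!(11-i) for i = 2..11:
  i=2: C(11,2)·!9 = 55·133496 = 7342280
  i=3: C(11,3)·!8 = 165·14833 = 2447445
  i=4: C(11,4)·!7 = 330·1854 = 611820
  i=5: C(11,5)·!6 = 462·265 = 122430
  i=6: C(11,6)·!5 = 462·44 = 20328
  i=7: C(11,7)·!4 = 330·9 = 2970
  i=8: C(11,8)·!3 = 165·2 = 330
  i=9: C(11,9)·!2 = 55·1 = 55
  i=10: C(11,10)·!1 = 11·0 = 0
  i=11: C(11,11)·!0 = 1·1 = 1
Total = 10547659.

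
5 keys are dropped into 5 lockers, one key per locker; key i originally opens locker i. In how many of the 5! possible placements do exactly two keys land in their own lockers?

20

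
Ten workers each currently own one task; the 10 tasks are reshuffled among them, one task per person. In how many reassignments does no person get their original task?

1334961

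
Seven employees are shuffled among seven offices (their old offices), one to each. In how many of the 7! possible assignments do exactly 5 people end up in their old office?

21

Choose which 5 of the 7 are fixed: C(7,5) = 21.
The other 2 form a derangement: !2 = 1.
Total: 21 × 1 = 21.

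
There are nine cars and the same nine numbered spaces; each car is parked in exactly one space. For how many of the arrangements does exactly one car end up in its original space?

Pick the single fixed position: C(9,1) = 9 ways.
The remaining 8 must be deranged: !8 = 14833.
Total: 9 × 14833 = 133497.

133497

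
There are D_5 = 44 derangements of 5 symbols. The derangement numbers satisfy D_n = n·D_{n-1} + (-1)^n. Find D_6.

265

D_6 = 6·44 + 1 = 265.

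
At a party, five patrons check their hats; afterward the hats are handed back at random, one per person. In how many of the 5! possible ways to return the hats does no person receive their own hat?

The number of derangements of 5 is !5 = Σ_{k=0}^{5} (-1)^k·5!/k!
= 5! - 5!/1! + 5!/2! - 5!/3! + 5!/4! - 5!/5!
= 120 - 120 + 60 - 20 + 5 - 1
= 44

44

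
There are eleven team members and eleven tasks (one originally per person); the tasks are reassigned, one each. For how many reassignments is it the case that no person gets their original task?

The subfactorial !11 = [11!/e] (nearest integer).
11! = 39916800, and 39916800/e ≈ 14684570.08, so !11 = 14684570.

14684570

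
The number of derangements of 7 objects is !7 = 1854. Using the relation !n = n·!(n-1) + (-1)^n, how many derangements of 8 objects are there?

14833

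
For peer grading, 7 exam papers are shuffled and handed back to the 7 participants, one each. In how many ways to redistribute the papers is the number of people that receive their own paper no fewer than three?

Sum C(7,i)·!(7-i) for i = 3..7:
  i=3: C(7,3)·!4 = 35·9 = 315
  i=4: C(7,4)·!3 = 35·2 = 70
  i=5: C(7,5)·!2 = 21·1 = 21
  i=6: C(7,6)·!1 = 7·0 = 0
  i=7: C(7,7)·!0 = 1·1 = 1
Total = 407.

407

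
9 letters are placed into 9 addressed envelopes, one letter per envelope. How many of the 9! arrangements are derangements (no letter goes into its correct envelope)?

Use !n = (n-1)(!(n-1) + !(n-2)).
!9 = 8·(14833 + 1854) = 8·16687 = 133496

133496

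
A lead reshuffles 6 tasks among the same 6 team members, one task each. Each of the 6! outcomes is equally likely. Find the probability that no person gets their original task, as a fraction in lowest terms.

Favorable outcomes: !6 = 265.
Total outcomes: 6! = 720.
Probability = 265/720 = 53/144.

53/144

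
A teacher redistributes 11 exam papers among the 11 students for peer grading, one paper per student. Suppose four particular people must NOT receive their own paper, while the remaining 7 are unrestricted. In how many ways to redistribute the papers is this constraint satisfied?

27422640

Inclusion-exclusion on the 4 forbidden self-matches:
Σ_{j=0}^{4} (-1)^j C(4,j)(11-j)!
= C(4,0)·11! - C(4,1)·10! + C(4,2)·9! - C(4,3)·8! + C(4,4)·7!
= 39916800 - 14515200 + 2177280 - 161280 + 5040
= 27422640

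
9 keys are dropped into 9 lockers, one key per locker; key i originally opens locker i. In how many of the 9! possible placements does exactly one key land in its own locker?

Pick the single fixed position: C(9,1) = 9 ways.
The remaining 8 must be deranged: !8 = 14833.
Total: 9 × 14833 = 133497.

133497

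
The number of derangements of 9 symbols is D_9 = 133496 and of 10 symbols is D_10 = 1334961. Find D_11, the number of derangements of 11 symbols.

14684570

D_11 = (11-1)·(D_10 + D_9) = 10·(1334961 + 133496) = 10·1468457 = 14684570.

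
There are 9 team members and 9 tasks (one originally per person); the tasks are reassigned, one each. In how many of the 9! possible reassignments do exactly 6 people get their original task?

Pick the 6 fixed positions: C(9,6) = 84 ways.
The other 3 form a derangement: !3 = 2.
Total: 84 × 2 = 168.

168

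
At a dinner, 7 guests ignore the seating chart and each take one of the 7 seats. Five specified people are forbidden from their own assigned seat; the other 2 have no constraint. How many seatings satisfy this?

2428

Let A_j be the event that the j-th constrained one is fixed. By inclusion-exclusion over the 5 events:
Σ_{j=0}^{5} (-1)^j C(5,j)(7-j)!
= C(5,0)·7! - C(5,1)·6! + C(5,2)·5! - C(5,3)·4! + C(5,4)·3! - C(5,5)·2!
= 5040 - 3600 + 1200 - 240 + 30 - 2
= 2428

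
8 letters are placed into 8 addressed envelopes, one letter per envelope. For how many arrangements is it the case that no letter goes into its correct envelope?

Use !n = (n-1)(!(n-1) + !(n-2)).
!8 = 7·(1854 + 265) = 7·2119 = 14833

14833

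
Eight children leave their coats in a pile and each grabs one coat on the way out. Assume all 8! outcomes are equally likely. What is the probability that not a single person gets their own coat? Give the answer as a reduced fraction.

Favorable outcomes: !8 = 14833.
Total outcomes: 8! = 40320.
Probability = 14833/40320 = 2119/5760.

2119/5760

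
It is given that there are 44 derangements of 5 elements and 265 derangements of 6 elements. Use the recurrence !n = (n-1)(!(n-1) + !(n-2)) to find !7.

!7 = (7-1)·(!6 + !5) = 6·(265 + 44) = 6·309 = 1854.

1854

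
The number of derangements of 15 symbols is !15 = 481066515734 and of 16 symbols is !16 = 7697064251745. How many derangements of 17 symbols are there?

130850092279664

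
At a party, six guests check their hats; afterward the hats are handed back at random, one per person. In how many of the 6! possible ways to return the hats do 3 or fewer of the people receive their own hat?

Sum C(6,i)·!(6-i) for i = 0..3:
  i=0: C(6,0)·!6 = 1·265 = 265
  i=1: C(6,1)·!5 = 6·44 = 264
  i=2: C(6,2)·!4 = 15·9 = 135
  i=3: C(6,3)·!3 = 20·2 = 40
Total = 704.

704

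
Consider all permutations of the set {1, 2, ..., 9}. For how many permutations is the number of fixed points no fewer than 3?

29143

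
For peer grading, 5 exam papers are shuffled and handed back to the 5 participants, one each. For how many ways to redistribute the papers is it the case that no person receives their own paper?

44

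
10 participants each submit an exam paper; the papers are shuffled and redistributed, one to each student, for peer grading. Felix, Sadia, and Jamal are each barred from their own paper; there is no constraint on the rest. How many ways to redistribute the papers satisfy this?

2656080

Inclusion-exclusion on the 3 forbidden self-matches:
Σ_{j=0}^{3} (-1)^j C(3,j)(10-j)!
= C(3,0)·10! - C(3,1)·9! + C(3,2)·8! - C(3,3)·7!
= 3628800 - 1088640 + 120960 - 5040
= 2656080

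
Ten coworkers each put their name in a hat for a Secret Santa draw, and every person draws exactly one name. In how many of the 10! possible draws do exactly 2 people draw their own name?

Pick the 2 fixed positions: C(10,2) = 45 ways.
The remaining 8 must be deranged: !8 = 14833.
Total: 45 × 14833 = 667485.

667485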